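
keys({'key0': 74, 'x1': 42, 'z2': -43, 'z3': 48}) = ['key0', 'x1', 'z2', 'z3']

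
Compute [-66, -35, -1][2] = -1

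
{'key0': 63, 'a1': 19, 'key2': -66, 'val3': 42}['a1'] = 19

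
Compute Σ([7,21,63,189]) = 7 + 21 + 63 + 189
= 280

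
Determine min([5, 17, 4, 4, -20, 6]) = -20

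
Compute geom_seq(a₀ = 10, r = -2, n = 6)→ a_0 = 10*(-2)^0 = 10
a_1 = 10*(-2)^1 = -20
a_2 = 10*(-2)^2 = 40
...
= [10, -20, 40, -80, 160, -320]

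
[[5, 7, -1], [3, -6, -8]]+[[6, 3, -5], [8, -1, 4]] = [[11, 10, -6], [11, -7, -4]]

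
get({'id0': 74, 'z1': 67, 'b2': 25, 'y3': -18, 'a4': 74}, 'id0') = 74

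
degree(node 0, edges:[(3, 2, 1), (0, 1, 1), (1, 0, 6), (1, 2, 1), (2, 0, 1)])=incident: (0,1), (1,0), (2,0)
= 3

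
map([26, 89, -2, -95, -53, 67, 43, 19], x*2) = [52, 178, -4, -190, -106, 134, 86, 38]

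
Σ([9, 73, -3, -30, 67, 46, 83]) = 245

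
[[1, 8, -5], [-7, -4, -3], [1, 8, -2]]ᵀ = [[1, -7, 1], [8, -4, 8], [-5, -3, -2]]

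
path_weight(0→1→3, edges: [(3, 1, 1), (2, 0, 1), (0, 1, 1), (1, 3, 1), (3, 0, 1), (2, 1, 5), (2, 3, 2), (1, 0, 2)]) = w(0→1)=1 + w(1→3)=1
= 2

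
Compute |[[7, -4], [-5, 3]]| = (7)*(3) - (-4)*(-5)
= 1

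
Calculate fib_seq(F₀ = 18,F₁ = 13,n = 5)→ [18, 13, 31, 44, 75]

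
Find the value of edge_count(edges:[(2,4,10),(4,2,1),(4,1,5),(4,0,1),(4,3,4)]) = 5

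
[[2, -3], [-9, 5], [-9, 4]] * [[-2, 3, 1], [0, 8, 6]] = [[-4, -18, -16], [18, 13, 21], [18, 5, 15]]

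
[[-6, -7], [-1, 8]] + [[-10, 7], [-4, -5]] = [[-16, 0], [-5, 3]]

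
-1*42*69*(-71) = 205758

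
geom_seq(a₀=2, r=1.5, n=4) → [2.0, 3.0, 4.5, 6.75]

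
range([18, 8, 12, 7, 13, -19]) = 37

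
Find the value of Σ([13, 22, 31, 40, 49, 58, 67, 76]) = 356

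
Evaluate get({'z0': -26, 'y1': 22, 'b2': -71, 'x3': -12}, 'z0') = -26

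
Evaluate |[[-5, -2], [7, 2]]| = 4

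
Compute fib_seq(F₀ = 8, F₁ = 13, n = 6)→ [8, 13, 21, 34, 55, 89]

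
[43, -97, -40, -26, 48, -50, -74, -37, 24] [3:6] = [-26, 48, -50]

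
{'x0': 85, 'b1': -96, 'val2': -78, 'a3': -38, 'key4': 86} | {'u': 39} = {'x0': 85, 'b1': -96, 'val2': -78, 'a3': -38, 'key4': 86, 'u': 39}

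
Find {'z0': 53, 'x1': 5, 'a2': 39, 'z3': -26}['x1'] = 5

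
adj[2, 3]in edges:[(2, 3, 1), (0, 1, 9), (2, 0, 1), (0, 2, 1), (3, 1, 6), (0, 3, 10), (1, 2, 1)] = 1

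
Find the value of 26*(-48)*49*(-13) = 794976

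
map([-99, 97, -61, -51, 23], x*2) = [-198, 194, -122, -102, 46]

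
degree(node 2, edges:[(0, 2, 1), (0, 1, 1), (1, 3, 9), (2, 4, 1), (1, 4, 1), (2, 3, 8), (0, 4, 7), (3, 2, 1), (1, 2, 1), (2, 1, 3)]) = 6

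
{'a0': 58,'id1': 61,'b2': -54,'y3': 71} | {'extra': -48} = {'a0': 58, 'id1': 61, 'b2': -54, 'y3': 71, 'extra': -48}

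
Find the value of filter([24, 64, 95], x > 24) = keep x where x > 24: 24✗, 64✓, 95✓
= [64, 95]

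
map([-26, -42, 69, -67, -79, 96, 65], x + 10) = -26+10=-16, -42+10=-32, 69+10=79, -67+10=-57, -79+10=-69, 96+10=106, 65+10=75
= [-16, -32, 79, -57, -69, 106, 75]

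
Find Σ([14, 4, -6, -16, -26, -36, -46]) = -112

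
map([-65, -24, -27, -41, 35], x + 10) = [-55, -14, -17, -31, 45]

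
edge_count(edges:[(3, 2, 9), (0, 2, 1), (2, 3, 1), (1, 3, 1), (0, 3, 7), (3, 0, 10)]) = 6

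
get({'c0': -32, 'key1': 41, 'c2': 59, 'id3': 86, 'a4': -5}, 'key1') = 41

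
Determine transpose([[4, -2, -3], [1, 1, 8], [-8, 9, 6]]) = [[4, 1, -8], [-2, 1, 9], [-3, 8, 6]]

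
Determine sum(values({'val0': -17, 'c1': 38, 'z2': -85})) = -64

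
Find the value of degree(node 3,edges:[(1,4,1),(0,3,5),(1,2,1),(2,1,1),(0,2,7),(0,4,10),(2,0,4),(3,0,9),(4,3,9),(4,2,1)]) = incident: (0,3), (3,0), (4,3)
= 3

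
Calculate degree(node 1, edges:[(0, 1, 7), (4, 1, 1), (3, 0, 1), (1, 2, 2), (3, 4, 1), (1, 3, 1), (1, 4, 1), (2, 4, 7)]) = incident: (0,1), (4,1), (1,2), (1,3), (1,4)
= 5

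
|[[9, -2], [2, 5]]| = 49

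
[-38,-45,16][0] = -38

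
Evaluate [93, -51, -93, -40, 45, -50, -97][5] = -50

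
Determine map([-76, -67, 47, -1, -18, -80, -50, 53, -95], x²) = (-76)²=5776, (-67)²=4489, (47)²=2209, (-1)²=1, (-18)²=324, (-80)²=6400, (-50)²=2500, (53)²=2809, (-95)²=9025
= [5776, 4489, 2209, 1, 324, 6400, 2500, 2809, 9025]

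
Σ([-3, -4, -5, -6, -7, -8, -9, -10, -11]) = -63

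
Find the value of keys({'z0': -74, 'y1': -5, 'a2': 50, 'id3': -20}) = ['z0', 'y1', 'a2', 'id3']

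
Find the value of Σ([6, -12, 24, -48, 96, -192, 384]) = 258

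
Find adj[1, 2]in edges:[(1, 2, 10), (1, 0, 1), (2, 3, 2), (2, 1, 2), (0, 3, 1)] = 10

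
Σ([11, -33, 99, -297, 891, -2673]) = 11 + -33 + 99 + -297 + 891 + -2673
= -2002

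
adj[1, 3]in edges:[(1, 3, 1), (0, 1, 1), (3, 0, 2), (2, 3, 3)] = 1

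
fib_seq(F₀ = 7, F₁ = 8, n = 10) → F_2 = F_1 + F_0 = 15
F_3 = F_2 + F_1 = 23
F_4 = F_3 + F_2 = 38
...
= [7, 8, 15, 23, 38, 61, 99, 160, 259, 419]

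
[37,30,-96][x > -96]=[37, 30]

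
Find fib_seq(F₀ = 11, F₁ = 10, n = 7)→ F_2 = F_1 + F_0 = 21
F_3 = F_2 + F_1 = 31
F_4 = F_3 + F_2 = 52
...
= [11, 10, 21, 31, 52, 83, 135]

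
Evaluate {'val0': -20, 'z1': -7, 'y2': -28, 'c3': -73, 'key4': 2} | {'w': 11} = {'val0': -20, 'z1': -7, 'y2': -28, 'c3': -73, 'key4': 2, 'w': 11}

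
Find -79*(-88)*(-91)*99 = -62630568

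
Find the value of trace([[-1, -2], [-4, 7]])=6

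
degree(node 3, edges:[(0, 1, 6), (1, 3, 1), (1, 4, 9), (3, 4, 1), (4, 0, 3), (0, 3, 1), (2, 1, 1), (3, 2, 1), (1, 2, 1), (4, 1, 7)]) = incident: (1,3), (3,4), (0,3), (3,2)
= 4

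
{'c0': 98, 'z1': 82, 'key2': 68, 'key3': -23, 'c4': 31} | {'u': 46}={'c0': 98, 'z1': 82, 'key2': 68, 'key3': -23, 'c4': 31, 'u': 46}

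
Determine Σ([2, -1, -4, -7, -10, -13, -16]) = -49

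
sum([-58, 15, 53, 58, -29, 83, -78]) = 44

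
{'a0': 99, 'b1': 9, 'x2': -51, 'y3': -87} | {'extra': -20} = {'a0': 99, 'b1': 9, 'x2': -51, 'y3': -87, 'extra': -20}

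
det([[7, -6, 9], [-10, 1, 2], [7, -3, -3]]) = 324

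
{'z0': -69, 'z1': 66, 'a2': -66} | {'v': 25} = {'z0': -69, 'z1': 66, 'a2': -66, 'v': 25}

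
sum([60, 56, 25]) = 60 + 56 + 25
= 141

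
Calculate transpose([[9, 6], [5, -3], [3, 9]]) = [[9, 5, 3], [6, -3, 9]]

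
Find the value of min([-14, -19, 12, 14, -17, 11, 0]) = -19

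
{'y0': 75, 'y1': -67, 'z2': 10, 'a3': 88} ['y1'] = -67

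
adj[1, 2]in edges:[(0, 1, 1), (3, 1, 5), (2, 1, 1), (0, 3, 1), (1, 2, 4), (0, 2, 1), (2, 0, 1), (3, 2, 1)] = 4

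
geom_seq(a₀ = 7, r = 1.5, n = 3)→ [7.0, 10.5, 15.75]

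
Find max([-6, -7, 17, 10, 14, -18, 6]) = 17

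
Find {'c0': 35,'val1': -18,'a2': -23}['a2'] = -23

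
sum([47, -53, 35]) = 47 + (-53) + 35
= 29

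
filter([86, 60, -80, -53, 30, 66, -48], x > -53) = [86, 60, 30, 66, -48]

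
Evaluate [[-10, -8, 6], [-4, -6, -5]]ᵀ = [[-10, -4], [-8, -6], [6, -5]]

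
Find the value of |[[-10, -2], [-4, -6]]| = (-10)*(-6) - (-2)*(-4)
= 52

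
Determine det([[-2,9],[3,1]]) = -29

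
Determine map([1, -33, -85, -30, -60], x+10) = 1+10=11, -33+10=-23, -85+10=-75, -30+10=-20, -60+10=-50
= [11, -23, -75, -20, -50]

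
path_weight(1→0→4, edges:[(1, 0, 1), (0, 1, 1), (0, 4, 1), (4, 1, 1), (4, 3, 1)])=w(1→0)=1 + w(0→4)=1
= 2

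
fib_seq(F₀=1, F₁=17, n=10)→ F_2 = F_1 + F_0 = 18
F_3 = F_2 + F_1 = 35
F_4 = F_3 + F_2 = 53
...
= [1, 17, 18, 35, 53, 88, 141, 229, 370, 599]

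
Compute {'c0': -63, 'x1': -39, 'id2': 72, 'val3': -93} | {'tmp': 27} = {'c0': -63, 'x1': -39, 'id2': 72, 'val3': -93, 'tmp': 27}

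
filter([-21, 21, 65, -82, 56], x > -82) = [-21, 21, 65, 56]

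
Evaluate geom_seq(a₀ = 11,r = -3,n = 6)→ [11, -33, 99, -297, 891, -2673]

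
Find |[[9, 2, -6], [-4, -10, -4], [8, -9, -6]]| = (1)*(9)*det([[-10, -4], [-9, -6]]) + (-1)*(2)*det([[-4, -4], [8, -6]]) + (1)*(-6)*det([[-4, -10], [8, -9]])
= 216 + -112 + -696
= -592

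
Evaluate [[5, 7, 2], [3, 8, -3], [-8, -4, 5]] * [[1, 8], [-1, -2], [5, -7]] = C[0][0] = (5)*(1) + (7)*(-1) + (2)*(5) = 8
C[0][1] = (5)*(8) + (7)*(-2) + (2)*(-7) = 12
C[1][0] = (3)*(1) + (8)*(-1) + (-3)*(5) = -20
C[1][1] = (3)*(8) + (8)*(-2) + (-3)*(-7) = 29
C[2][0] = (-8)*(1) + (-4)*(-1) + (5)*(5) = 21
C[2][1] = (-8)*(8) + (-4)*(-2) + (5)*(-7) = -91
= [[8, 12], [-20, 29], [21, -91]]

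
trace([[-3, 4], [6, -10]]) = -13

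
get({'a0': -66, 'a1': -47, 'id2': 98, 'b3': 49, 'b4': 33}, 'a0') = -66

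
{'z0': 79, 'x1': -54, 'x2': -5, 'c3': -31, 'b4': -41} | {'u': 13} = {'z0': 79, 'x1': -54, 'x2': -5, 'c3': -31, 'b4': -41, 'u': 13}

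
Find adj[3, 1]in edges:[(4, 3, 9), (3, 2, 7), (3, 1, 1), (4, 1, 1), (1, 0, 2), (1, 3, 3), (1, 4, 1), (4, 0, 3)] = 1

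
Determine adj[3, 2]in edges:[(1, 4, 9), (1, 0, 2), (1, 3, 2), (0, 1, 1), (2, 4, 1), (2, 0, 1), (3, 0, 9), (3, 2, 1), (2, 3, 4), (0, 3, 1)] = 1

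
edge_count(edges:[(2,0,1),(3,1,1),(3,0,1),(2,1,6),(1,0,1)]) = 5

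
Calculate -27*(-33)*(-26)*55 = -1274130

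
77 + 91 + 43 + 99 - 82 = 228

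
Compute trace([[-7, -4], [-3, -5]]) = -12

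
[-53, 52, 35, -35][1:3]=[52, 35]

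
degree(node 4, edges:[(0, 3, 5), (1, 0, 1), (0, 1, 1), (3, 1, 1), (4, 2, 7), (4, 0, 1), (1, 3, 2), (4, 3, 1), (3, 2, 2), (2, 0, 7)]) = incident: (4,2), (4,0), (4,3)
= 3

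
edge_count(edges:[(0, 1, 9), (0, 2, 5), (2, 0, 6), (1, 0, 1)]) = 4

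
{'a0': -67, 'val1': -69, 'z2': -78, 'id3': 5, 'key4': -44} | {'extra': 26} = {'a0': -67, 'val1': -69, 'z2': -78, 'id3': 5, 'key4': -44, 'extra': 26}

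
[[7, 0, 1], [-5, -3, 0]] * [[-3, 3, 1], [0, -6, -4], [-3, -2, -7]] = C[0][0] = (7)*(-3) + (0)*(0) + (1)*(-3) = -24
C[0][1] = (7)*(3) + (0)*(-6) + (1)*(-2) = 19
C[0][2] = (7)*(1) + (0)*(-4) + (1)*(-7) = 0
C[1][0] = (-5)*(-3) + (-3)*(0) + (0)*(-3) = 15
C[1][1] = (-5)*(3) + (-3)*(-6) + (0)*(-2) = 3
C[1][2] = (-5)*(1) + (-3)*(-4) + (0)*(-7) = 7
= [[-24, 19, 0], [15, 3, 7]]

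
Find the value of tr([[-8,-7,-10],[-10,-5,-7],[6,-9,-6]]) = diagonal: (-8) + (-5) + (-6)
= -19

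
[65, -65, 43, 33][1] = -65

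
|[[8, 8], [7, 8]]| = 8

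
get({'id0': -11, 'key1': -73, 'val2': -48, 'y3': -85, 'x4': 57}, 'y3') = -85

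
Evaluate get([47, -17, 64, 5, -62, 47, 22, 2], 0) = 47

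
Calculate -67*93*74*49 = -22593606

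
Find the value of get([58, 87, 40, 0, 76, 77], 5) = 77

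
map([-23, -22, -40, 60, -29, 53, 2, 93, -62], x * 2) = [-46, -44, -80, 120, -58, 106, 4, 186, -124]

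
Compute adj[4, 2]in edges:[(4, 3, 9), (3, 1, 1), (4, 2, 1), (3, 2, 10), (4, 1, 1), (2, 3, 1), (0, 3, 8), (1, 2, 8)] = 1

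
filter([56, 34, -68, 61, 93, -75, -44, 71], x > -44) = keep x where x > -44: 56✓, 34✓, -68✗, 61✓, 93✓, -75✗, -44✗, 71✓
= [56, 34, 61, 93, 71]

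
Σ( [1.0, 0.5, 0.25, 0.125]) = 1.875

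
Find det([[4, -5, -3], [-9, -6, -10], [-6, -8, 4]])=-1004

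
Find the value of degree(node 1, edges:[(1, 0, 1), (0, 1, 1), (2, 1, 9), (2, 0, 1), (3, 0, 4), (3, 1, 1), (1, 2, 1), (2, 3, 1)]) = incident: (1,0), (0,1), (2,1), (3,1), (1,2)
= 5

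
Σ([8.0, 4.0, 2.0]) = 8.0 + 4.0 + 2.0
= 14.0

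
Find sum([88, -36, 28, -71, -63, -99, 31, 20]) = 88 + (-36) + 28 + (-71) + (-63) + (-99) + 31 + 20
= -102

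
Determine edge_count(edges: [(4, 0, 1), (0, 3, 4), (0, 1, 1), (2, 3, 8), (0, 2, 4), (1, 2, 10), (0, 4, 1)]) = 7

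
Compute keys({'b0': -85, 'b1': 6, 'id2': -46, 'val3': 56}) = ['b0', 'b1', 'id2', 'val3']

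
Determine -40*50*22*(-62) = 2728000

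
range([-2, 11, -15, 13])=28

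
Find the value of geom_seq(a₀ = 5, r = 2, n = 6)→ [5, 10, 20, 40, 80, 160]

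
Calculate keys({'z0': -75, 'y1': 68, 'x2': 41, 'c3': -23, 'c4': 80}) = ['z0', 'y1', 'x2', 'c3', 'c4']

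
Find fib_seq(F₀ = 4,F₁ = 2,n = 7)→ [4, 2, 6, 8, 14, 22, 36]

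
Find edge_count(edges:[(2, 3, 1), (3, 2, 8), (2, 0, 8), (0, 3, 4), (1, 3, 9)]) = 5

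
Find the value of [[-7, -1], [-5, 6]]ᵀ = [[-7, -5], [-1, 6]]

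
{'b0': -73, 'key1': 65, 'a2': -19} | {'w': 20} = {'b0': -73, 'key1': 65, 'a2': -19, 'w': 20}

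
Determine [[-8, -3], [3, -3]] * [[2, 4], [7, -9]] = [[-37, -5], [-15, 39]]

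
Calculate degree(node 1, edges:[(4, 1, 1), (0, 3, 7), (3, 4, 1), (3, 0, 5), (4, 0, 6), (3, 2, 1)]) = incident: (4,1)
= 1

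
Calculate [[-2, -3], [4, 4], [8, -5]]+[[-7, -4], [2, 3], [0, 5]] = [[-9, -7], [6, 7], [8, 0]]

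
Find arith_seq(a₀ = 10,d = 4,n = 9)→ a_0 = 10 + 0*4 = 10
a_1 = 10 + 1*4 = 14
a_2 = 10 + 2*4 = 18
...
= [10, 14, 18, 22, 26, 30, 34, 38, 42]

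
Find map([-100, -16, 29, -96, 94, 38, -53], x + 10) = [-90, -6, 39, -86, 104, 48, -43]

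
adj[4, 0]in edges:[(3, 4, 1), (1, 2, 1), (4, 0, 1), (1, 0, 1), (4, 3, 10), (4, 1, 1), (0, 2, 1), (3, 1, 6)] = 1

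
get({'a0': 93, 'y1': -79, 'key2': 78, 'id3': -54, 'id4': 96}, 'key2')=78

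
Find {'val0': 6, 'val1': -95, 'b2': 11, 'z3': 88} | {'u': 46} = {'val0': 6, 'val1': -95, 'b2': 11, 'z3': 88, 'u': 46}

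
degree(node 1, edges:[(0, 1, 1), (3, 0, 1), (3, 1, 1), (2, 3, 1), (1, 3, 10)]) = 3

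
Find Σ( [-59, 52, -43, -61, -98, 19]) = (-59) + 52 + (-43) + (-61) + (-98) + 19
= -190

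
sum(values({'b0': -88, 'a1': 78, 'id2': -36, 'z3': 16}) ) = (-88) + 78 + (-36) + 16
= -30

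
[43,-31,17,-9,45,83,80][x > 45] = keep x where x > 45: 43✗, -31✗, 17✗, -9✗, 45✗, 83✓, 80✓
= [83, 80]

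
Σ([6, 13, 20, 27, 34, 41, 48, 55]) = 244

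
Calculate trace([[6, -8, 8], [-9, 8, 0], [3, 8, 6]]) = 20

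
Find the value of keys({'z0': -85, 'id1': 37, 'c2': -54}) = ['z0', 'id1', 'c2']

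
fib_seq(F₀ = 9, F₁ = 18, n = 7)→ [9, 18, 27, 45, 72, 117, 189]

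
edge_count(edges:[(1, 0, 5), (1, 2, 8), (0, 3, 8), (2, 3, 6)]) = 4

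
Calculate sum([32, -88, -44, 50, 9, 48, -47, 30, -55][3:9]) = 35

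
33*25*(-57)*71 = -3338775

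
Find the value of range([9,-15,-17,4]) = 26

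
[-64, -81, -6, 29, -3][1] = -81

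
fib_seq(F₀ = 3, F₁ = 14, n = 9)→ [3, 14, 17, 31, 48, 79, 127, 206, 333]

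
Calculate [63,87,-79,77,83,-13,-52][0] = 63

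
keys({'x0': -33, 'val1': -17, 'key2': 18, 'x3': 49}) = ['x0', 'val1', 'key2', 'x3']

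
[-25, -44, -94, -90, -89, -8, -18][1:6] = [-44, -94, -90, -89, -8]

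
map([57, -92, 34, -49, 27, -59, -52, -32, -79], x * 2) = [114, -184, 68, -98, 54, -118, -104, -64, -158]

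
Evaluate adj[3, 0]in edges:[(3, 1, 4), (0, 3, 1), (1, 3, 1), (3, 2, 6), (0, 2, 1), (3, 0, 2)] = 2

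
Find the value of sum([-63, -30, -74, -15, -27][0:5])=slice → [-63, -30, -74, -15, -27]
(-63) + (-30) + (-74) + (-15) + (-27)
= -209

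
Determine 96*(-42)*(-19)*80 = 6128640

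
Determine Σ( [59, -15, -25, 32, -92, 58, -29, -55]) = -67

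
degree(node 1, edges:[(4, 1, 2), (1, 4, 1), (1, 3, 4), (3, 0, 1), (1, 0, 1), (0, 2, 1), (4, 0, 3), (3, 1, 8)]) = incident: (4,1), (1,4), (1,3), (1,0), (3,1)
= 5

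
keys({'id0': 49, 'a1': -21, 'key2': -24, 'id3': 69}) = ['id0', 'a1', 'key2', 'id3']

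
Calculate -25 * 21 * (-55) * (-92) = -2656500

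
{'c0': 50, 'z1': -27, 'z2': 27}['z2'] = 27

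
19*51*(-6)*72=-418608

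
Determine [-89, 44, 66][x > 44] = keep x where x > 44: -89✗, 44✗, 66✓
= [66]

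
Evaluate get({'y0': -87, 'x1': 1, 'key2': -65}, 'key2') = -65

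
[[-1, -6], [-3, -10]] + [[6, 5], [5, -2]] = [[5, -1], [2, -12]]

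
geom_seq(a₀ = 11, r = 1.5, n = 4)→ a_0 = 11*1.5^0 = 11.0
a_1 = 11*1.5^1 = 16.5
a_2 = 11*1.5^2 = 24.75
...
= [11.0, 16.5, 24.75, 37.125]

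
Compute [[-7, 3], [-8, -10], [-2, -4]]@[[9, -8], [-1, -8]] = C[0][0] = (-7)*(9) + (3)*(-1) = -66
C[0][1] = (-7)*(-8) + (3)*(-8) = 32
C[1][0] = (-8)*(9) + (-10)*(-1) = -62
C[1][1] = (-8)*(-8) + (-10)*(-8) = 144
C[2][0] = (-2)*(9) + (-4)*(-1) = -14
C[2][1] = (-2)*(-8) + (-4)*(-8) = 48
= [[-66, 32], [-62, 144], [-14, 48]]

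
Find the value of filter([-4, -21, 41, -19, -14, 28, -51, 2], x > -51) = [-4, -21, 41, -19, -14, 28, 2]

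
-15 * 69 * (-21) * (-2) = -43470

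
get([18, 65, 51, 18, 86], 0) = 18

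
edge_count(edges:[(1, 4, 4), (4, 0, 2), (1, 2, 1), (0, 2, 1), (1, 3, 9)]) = 5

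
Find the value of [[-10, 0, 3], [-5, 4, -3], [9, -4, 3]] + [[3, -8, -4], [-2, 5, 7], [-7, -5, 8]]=[[-7, -8, -1], [-7, 9, 4], [2, -9, 11]]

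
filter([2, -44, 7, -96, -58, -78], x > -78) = [2, -44, 7, -58]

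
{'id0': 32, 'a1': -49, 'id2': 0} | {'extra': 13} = {'id0': 32, 'a1': -49, 'id2': 0, 'extra': 13}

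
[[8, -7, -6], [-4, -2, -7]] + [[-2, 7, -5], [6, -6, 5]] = [[6, 0, -11], [2, -8, -2]]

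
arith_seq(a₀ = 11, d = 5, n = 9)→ [11, 16, 21, 26, 31, 36, 41, 46, 51]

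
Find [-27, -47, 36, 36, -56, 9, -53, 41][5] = 9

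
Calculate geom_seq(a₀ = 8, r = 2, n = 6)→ [8, 16, 32, 64, 128, 256]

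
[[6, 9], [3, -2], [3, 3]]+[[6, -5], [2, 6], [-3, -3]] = [[12, 4], [5, 4], [0, 0]]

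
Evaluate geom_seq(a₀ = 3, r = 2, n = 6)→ a_0 = 3*2^0 = 3
a_1 = 3*2^1 = 6
a_2 = 3*2^2 = 12
...
= [3, 6, 12, 24, 48, 96]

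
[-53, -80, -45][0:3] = [-53, -80, -45]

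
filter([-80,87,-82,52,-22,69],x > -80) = keep x where x > -80: -80✗, 87✓, -82✗, 52✓, -22✓, 69✓
= [87, 52, -22, 69]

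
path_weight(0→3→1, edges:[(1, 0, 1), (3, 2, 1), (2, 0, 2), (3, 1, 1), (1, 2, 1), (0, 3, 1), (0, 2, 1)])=2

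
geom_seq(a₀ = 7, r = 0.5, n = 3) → [7.0, 3.5, 1.75]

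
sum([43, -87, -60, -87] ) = 43 + (-87) + (-60) + (-87)
= -191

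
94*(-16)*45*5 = -338400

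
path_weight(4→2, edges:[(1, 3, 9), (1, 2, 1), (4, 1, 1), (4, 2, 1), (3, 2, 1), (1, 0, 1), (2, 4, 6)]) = 1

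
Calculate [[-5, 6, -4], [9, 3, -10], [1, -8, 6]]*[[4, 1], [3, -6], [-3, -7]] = [[10, -13], [75, 61], [-38, 7]]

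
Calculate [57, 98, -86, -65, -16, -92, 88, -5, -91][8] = -91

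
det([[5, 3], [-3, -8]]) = -31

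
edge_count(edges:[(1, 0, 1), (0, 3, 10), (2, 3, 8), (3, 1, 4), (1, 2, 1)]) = 5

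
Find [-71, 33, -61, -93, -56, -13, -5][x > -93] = [-71, 33, -61, -56, -13, -5]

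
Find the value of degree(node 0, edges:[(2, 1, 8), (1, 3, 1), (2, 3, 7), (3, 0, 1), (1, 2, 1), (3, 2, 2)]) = incident: (3,0)
= 1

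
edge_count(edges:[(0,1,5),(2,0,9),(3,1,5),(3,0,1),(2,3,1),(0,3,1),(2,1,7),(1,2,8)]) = 8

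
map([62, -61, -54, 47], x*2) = 62*2=124, -61*2=-122, -54*2=-108, 47*2=94
= [124, -122, -108, 94]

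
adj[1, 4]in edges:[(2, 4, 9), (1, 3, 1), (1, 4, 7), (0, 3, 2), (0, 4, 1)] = 7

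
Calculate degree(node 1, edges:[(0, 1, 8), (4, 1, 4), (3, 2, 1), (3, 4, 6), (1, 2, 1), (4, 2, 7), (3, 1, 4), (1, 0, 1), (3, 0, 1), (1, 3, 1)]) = incident: (0,1), (4,1), (1,2), (3,1), (1,0), (1,3)
= 6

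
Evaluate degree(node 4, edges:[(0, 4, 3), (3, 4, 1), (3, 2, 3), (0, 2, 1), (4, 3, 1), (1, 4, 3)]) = incident: (0,4), (3,4), (4,3), (1,4)
= 4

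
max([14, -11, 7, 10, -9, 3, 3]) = 14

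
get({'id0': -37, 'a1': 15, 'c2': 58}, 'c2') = 58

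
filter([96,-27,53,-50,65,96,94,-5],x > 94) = keep x where x > 94: 96✓, -27✗, 53✗, -50✗, 65✗, 96✓, 94✗, -5✗
= [96, 96]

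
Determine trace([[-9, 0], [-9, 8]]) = diagonal: (-9) + 8
= -1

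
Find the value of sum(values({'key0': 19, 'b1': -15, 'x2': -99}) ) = -95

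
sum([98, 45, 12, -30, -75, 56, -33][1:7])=slice → [45, 12, -30, -75, 56, -33]
45 + 12 + (-30) + (-75) + 56 + (-33)
= -25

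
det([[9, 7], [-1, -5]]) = -38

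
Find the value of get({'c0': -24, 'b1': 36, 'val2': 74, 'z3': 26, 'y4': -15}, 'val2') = 74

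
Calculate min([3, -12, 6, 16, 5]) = -12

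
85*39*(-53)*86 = -15109770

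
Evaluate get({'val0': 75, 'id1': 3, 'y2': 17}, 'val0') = 75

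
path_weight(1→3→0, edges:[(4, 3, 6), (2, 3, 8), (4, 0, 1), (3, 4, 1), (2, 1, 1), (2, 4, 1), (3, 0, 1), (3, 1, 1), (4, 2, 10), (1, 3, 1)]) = 2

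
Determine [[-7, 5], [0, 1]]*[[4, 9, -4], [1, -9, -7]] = C[0][0] = (-7)*(4) + (5)*(1) = -23
C[0][1] = (-7)*(9) + (5)*(-9) = -108
C[0][2] = (-7)*(-4) + (5)*(-7) = -7
C[1][0] = (0)*(4) + (1)*(1) = 1
C[1][1] = (0)*(9) + (1)*(-9) = -9
C[1][2] = (0)*(-4) + (1)*(-7) = -7
= [[-23, -108, -7], [1, -9, -7]]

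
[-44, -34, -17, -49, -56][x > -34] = [-17]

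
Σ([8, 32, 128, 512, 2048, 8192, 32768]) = 8 + 32 + 128 + 512 + 2048 + 8192 + 32768
= 43688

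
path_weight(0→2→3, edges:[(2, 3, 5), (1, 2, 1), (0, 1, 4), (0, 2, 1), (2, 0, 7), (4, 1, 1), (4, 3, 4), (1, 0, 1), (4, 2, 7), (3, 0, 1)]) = w(0→2)=1 + w(2→3)=5
= 6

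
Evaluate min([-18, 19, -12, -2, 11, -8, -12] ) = -18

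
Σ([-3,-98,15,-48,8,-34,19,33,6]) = (-3) + (-98) + 15 + (-48) + 8 + (-34) + 19 + 33 + 6
= -102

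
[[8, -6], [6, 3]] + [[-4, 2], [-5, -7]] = [[4, -4], [1, -4]]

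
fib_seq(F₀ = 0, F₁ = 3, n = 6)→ [0, 3, 3, 6, 9, 15]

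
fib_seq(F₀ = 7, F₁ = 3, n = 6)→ F_2 = F_1 + F_0 = 10
F_3 = F_2 + F_1 = 13
F_4 = F_3 + F_2 = 23
...
= [7, 3, 10, 13, 23, 36]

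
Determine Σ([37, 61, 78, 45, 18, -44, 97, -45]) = 247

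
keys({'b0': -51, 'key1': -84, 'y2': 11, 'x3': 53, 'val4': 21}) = ['b0', 'key1', 'y2', 'x3', 'val4']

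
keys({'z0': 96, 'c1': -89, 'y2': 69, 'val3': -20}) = ['z0', 'c1', 'y2', 'val3']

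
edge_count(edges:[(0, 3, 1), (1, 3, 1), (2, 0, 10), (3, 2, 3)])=4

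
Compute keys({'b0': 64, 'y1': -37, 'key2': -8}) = ['b0', 'y1', 'key2']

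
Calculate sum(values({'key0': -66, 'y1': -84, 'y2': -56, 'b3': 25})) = -181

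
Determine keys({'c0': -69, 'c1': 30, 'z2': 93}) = ['c0', 'c1', 'z2']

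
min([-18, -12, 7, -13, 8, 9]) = -18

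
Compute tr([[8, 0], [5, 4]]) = 12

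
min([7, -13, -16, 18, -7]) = -16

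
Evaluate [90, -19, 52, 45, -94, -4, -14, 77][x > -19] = keep x where x > -19: 90✓, -19✗, 52✓, 45✓, -94✗, -4✓, -14✓, 77✓
= [90, 52, 45, -4, -14, 77]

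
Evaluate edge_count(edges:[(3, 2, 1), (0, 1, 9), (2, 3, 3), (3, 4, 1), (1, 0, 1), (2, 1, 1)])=6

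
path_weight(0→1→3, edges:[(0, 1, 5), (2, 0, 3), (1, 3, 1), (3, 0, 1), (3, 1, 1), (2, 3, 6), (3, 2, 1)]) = 6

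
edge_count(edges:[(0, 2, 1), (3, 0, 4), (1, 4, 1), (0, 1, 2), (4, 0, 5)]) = 5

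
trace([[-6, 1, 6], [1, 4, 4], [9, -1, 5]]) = diagonal: (-6) + 4 + 5
= 3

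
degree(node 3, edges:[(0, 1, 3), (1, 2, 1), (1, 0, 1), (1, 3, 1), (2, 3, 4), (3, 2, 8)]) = 3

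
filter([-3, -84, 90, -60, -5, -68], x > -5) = keep x where x > -5: -3✓, -84✗, 90✓, -60✗, -5✗, -68✗
= [-3, 90]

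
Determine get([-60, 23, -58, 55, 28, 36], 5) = 36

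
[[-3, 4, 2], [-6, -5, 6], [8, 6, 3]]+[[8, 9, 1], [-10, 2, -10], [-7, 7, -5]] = [[5, 13, 3], [-16, -3, -4], [1, 13, -2]]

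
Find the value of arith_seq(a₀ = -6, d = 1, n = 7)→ a_0 = -6 + 0*1 = -6
a_1 = -6 + 1*1 = -5
a_2 = -6 + 2*1 = -4
...
= [-6, -5, -4, -3, -2, -1, 0]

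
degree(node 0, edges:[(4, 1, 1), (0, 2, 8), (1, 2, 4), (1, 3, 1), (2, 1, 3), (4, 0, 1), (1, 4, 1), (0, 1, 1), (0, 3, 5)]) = incident: (0,2), (4,0), (0,1), (0,3)
= 4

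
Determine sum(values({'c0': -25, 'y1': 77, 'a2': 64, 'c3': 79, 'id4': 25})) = 220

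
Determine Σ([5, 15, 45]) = 65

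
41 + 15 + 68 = 124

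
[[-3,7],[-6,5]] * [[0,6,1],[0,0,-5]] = [[0, -18, -38], [0, -36, -31]]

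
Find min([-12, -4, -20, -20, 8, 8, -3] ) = -20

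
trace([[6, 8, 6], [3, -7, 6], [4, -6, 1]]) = 0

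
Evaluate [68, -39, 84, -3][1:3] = [-39, 84]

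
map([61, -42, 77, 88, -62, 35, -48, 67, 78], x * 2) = 61*2=122, -42*2=-84, 77*2=154, 88*2=176, -62*2=-124, 35*2=70, -48*2=-96, 67*2=134, 78*2=156
= [122, -84, 154, 176, -124, 70, -96, 134, 156]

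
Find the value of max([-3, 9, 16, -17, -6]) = 16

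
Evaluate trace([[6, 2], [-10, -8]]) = -2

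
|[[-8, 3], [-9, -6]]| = (-8)*(-6) - (3)*(-9)
= 75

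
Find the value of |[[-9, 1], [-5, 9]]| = -76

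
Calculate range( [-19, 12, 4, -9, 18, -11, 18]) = 37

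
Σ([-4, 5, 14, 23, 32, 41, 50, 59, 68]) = 288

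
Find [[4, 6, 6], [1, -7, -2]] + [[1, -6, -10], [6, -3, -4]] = [[5, 0, -4], [7, -10, -6]]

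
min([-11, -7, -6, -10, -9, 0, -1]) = -11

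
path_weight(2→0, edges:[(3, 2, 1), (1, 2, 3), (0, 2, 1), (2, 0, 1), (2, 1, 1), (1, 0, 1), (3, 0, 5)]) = 1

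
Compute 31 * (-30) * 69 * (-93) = 5967810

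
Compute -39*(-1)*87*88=298584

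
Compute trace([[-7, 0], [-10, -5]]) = diagonal: (-7) + (-5)
= -12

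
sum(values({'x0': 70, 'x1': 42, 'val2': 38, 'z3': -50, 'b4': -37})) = 70 + 42 + 38 + (-50) + (-37)
= 63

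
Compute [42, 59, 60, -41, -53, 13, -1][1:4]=[59, 60, -41]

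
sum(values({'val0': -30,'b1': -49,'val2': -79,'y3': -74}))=(-30) + (-49) + (-79) + (-74)
= -232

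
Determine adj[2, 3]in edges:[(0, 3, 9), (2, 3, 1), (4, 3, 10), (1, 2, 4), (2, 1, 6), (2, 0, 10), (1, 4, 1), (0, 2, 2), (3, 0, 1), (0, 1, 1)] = 1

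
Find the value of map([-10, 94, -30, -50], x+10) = [0, 104, -20, -40]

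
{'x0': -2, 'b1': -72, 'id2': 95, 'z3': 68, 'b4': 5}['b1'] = -72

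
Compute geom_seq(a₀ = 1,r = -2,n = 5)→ a_0 = 1*(-2)^0 = 1
a_1 = 1*(-2)^1 = -2
a_2 = 1*(-2)^2 = 4
...
= [1, -2, 4, -8, 16]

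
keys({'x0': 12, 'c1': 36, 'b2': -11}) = ['x0', 'c1', 'b2']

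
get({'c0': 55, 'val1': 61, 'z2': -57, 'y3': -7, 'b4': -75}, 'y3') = -7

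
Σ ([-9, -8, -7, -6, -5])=-35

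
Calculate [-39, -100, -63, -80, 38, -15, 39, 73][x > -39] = [38, -15, 39, 73]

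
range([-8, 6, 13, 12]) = 21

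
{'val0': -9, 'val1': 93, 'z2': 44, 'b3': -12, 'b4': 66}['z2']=44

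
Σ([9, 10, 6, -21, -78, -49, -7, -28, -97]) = -255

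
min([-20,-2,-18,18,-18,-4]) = -20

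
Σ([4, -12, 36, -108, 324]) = 244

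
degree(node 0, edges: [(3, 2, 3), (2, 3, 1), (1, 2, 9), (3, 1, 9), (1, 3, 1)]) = 0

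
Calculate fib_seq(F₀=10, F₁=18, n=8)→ F_2 = F_1 + F_0 = 28
F_3 = F_2 + F_1 = 46
F_4 = F_3 + F_2 = 74
...
= [10, 18, 28, 46, 74, 120, 194, 314]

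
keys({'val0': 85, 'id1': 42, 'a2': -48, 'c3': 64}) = ['val0', 'id1', 'a2', 'c3']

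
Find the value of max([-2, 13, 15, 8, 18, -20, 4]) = 18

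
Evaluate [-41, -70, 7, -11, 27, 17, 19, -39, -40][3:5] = [-11, 27]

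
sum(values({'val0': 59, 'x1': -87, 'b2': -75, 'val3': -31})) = -134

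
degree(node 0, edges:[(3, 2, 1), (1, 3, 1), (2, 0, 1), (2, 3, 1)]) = incident: (2,0)
= 1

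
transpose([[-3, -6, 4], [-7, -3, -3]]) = [[-3, -7], [-6, -3], [4, -3]]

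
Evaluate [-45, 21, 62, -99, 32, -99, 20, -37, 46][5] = -99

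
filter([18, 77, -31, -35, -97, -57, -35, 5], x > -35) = keep x where x > -35: 18✓, 77✓, -31✓, -35✗, -97✗, -57✗, -35✗, 5✓
= [18, 77, -31, 5]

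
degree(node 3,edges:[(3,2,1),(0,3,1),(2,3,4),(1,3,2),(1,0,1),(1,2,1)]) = incident: (3,2), (0,3), (2,3), (1,3)
= 4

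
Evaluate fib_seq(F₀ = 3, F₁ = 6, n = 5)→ [3, 6, 9, 15, 24]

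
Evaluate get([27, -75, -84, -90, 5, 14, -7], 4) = 5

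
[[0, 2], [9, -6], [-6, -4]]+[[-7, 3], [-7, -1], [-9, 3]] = [[-7, 5], [2, -7], [-15, -1]]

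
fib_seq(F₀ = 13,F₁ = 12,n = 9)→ F_2 = F_1 + F_0 = 25
F_3 = F_2 + F_1 = 37
F_4 = F_3 + F_2 = 62
...
= [13, 12, 25, 37, 62, 99, 161, 260, 421]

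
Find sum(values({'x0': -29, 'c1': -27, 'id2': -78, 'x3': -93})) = (-29) + (-27) + (-78) + (-93)
= -227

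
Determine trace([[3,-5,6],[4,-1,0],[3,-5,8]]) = 10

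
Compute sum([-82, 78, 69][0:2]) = slice → [-82, 78]
(-82) + 78
= -4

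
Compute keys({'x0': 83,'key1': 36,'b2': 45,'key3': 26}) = ['x0', 'key1', 'b2', 'key3']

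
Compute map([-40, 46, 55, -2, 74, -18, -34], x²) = (-40)²=1600, (46)²=2116, (55)²=3025, (-2)²=4, (74)²=5476, (-18)²=324, (-34)²=1156
= [1600, 2116, 3025, 4, 5476, 324, 1156]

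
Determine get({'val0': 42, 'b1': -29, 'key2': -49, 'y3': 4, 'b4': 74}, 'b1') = -29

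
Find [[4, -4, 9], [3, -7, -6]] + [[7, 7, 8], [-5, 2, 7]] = [[11, 3, 17], [-2, -5, 1]]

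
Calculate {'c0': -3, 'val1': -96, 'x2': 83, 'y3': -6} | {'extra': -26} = {'c0': -3, 'val1': -96, 'x2': 83, 'y3': -6, 'extra': -26}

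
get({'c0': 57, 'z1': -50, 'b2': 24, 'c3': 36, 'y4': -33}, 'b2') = 24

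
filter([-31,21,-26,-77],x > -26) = keep x where x > -26: -31✗, 21✓, -26✗, -77✗
= [21]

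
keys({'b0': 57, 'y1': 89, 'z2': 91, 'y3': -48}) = ['b0', 'y1', 'z2', 'y3']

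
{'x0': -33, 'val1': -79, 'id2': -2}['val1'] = -79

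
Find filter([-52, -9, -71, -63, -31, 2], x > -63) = [-52, -9, -31, 2]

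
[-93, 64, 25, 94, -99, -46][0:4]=[-93, 64, 25, 94]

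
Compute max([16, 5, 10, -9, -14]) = 16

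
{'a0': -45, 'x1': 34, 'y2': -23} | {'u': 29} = {'a0': -45, 'x1': 34, 'y2': -23, 'u': 29}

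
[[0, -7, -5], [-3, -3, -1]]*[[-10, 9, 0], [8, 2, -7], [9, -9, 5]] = [[-101, 31, 24], [-3, -24, 16]]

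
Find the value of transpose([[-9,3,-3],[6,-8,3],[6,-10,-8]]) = [[-9, 6, 6], [3, -8, -10], [-3, 3, -8]]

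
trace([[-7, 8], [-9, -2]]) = -9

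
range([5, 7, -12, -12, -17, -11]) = 24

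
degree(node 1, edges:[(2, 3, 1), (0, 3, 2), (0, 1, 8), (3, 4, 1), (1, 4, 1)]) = 2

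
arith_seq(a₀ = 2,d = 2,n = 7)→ a_0 = 2 + 0*2 = 2
a_1 = 2 + 1*2 = 4
a_2 = 2 + 2*2 = 6
...
= [2, 4, 6, 8, 10, 12, 14]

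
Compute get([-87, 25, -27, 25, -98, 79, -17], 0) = -87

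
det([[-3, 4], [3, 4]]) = -24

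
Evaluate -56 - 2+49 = -9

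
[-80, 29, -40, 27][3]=27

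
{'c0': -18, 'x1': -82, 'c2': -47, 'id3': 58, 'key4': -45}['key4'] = -45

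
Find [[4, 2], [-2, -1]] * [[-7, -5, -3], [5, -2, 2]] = C[0][0] = (4)*(-7) + (2)*(5) = -18
C[0][1] = (4)*(-5) + (2)*(-2) = -24
C[0][2] = (4)*(-3) + (2)*(2) = -8
C[1][0] = (-2)*(-7) + (-1)*(5) = 9
C[1][1] = (-2)*(-5) + (-1)*(-2) = 12
C[1][2] = (-2)*(-3) + (-1)*(2) = 4
= [[-18, -24, -8], [9, 12, 4]]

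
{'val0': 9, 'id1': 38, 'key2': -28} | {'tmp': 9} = {'val0': 9, 'id1': 38, 'key2': -28, 'tmp': 9}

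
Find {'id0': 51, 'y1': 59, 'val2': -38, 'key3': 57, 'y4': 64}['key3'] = 57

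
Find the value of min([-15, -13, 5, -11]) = -15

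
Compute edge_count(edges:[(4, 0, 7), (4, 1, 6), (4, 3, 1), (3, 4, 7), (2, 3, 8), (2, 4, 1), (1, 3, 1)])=7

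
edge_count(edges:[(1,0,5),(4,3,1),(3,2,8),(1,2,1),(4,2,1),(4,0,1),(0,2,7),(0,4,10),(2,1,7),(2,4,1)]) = 10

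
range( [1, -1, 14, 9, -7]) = 21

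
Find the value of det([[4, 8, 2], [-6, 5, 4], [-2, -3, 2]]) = (1)*(4)*det([[5, 4], [-3, 2]]) + (-1)*(8)*det([[-6, 4], [-2, 2]]) + (1)*(2)*det([[-6, 5], [-2, -3]])
= 88 + 32 + 56
= 176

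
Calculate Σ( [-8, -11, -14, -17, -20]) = (-8) + (-11) + (-14) + (-17) + (-20)
= -70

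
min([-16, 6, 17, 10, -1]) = -16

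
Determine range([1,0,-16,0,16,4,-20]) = 36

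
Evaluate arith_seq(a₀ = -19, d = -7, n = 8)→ a_0 = -19 + 0*-7 = -19
a_1 = -19 + 1*-7 = -26
a_2 = -19 + 2*-7 = -33
...
= [-19, -26, -33, -40, -47, -54, -61, -68]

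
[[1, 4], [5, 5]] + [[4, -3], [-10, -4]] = [[5, 1], [-5, 1]]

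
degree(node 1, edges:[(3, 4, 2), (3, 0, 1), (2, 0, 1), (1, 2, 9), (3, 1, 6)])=incident: (1,2), (3,1)
= 2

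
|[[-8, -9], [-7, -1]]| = -55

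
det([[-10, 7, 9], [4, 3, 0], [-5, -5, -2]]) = (1)*(-10)*det([[3, 0], [-5, -2]]) + (-1)*(7)*det([[4, 0], [-5, -2]]) + (1)*(9)*det([[4, 3], [-5, -5]])
= 60 + 56 + -45
= 71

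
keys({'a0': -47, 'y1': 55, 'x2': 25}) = ['a0', 'y1', 'x2']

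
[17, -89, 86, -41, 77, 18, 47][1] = -89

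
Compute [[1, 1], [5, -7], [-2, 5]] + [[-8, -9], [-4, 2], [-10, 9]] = [[-7, -8], [1, -5], [-12, 14]]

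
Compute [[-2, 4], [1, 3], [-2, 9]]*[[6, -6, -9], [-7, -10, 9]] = [[-40, -28, 54], [-15, -36, 18], [-75, -78, 99]]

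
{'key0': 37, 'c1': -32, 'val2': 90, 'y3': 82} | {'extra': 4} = {'key0': 37, 'c1': -32, 'val2': 90, 'y3': 82, 'extra': 4}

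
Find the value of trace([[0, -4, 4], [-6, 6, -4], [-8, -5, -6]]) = diagonal: 0 + 6 + (-6)
= 0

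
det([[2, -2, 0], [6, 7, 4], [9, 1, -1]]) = -106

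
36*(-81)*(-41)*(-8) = -956448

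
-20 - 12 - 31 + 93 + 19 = 49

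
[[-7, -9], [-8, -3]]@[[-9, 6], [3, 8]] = C[0][0] = (-7)*(-9) + (-9)*(3) = 36
C[0][1] = (-7)*(6) + (-9)*(8) = -114
C[1][0] = (-8)*(-9) + (-3)*(3) = 63
C[1][1] = (-8)*(6) + (-3)*(8) = -72
= [[36, -114], [63, -72]]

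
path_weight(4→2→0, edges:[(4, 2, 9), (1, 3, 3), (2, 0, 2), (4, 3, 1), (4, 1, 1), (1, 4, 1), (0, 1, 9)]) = w(4→2)=9 + w(2→0)=2
= 11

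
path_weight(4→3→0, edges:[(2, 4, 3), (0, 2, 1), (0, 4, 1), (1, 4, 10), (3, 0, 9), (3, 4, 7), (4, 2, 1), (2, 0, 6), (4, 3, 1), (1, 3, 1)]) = 10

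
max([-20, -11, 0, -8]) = 0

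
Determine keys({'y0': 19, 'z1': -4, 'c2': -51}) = ['y0', 'z1', 'c2']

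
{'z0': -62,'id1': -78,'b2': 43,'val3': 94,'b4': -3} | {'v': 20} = {'z0': -62, 'id1': -78, 'b2': 43, 'val3': 94, 'b4': -3, 'v': 20}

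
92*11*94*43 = 4090504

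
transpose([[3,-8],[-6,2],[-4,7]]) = [[3, -6, -4], [-8, 2, 7]]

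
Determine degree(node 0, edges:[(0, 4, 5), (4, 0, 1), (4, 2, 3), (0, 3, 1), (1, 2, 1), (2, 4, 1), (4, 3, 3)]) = 3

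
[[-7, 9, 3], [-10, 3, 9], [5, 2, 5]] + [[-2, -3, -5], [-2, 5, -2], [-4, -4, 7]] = [[-9, 6, -2], [-12, 8, 7], [1, -2, 12]]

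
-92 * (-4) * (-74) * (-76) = 2069632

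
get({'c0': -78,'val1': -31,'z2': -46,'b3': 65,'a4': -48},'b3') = 65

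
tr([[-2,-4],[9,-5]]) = -7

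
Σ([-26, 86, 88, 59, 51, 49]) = (-26) + 86 + 88 + 59 + 51 + 49
= 307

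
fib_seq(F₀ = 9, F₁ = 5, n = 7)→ [9, 5, 14, 19, 33, 52, 85]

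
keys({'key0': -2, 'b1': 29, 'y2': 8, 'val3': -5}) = ['key0', 'b1', 'y2', 'val3']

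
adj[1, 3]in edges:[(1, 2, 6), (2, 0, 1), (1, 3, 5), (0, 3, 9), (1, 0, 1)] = 5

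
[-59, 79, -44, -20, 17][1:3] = [79, -44]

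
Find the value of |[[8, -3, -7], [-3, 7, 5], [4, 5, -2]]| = (1)*(8)*det([[7, 5], [5, -2]]) + (-1)*(-3)*det([[-3, 5], [4, -2]]) + (1)*(-7)*det([[-3, 7], [4, 5]])
= -312 + -42 + 301
= -53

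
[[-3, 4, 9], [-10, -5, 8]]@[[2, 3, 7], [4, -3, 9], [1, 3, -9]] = [[19, 6, -66], [-32, 9, -187]]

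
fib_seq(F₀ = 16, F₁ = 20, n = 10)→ F_2 = F_1 + F_0 = 36
F_3 = F_2 + F_1 = 56
F_4 = F_3 + F_2 = 92
...
= [16, 20, 36, 56, 92, 148, 240, 388, 628, 1016]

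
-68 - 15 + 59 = -24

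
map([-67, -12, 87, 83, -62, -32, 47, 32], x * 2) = -67*2=-134, -12*2=-24, 87*2=174, 83*2=166, -62*2=-124, -32*2=-64, 47*2=94, 32*2=64
= [-134, -24, 174, 166, -124, -64, 94, 64]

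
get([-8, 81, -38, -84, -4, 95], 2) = -38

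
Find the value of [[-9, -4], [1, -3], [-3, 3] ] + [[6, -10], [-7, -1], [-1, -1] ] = [[-3, -14], [-6, -4], [-4, 2]]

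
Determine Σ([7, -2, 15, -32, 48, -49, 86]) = 73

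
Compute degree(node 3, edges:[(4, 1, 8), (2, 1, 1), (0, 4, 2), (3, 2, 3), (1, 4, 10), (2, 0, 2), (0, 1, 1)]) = incident: (3,2)
= 1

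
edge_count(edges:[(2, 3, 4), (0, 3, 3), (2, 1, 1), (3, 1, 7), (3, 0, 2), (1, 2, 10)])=6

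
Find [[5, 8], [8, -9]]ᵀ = [[5, 8], [8, -9]]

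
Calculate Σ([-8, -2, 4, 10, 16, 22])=42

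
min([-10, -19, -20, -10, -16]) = -20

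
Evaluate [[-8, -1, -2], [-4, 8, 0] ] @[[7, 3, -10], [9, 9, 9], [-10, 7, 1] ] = [[-45, -47, 69], [44, 60, 112]]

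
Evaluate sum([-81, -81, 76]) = (-81) + (-81) + 76
= -86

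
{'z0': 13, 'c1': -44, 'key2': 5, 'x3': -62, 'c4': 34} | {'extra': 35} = {'z0': 13, 'c1': -44, 'key2': 5, 'x3': -62, 'c4': 34, 'extra': 35}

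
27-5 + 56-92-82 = -96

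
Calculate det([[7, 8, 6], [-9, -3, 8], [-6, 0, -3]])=(1)*(7)*det([[-3, 8], [0, -3]]) + (-1)*(8)*det([[-9, 8], [-6, -3]]) + (1)*(6)*det([[-9, -3], [-6, 0]])
= 63 + -600 + -108
= -645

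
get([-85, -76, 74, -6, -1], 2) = 74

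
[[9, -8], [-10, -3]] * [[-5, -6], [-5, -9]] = [[-5, 18], [65, 87]]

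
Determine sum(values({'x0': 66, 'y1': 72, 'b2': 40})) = 178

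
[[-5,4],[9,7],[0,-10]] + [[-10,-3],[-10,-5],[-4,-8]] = [[-15, 1], [-1, 2], [-4, -18]]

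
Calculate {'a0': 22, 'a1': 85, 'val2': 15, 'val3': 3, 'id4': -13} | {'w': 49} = {'a0': 22, 'a1': 85, 'val2': 15, 'val3': 3, 'id4': -13, 'w': 49}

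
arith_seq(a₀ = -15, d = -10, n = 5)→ [-15, -25, -35, -45, -55]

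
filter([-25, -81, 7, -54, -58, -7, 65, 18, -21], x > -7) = keep x where x > -7: -25✗, -81✗, 7✓, -54✗, -58✗, -7✗, 65✓, 18✓, -21✗
= [7, 65, 18]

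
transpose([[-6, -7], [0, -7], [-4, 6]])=[[-6, 0, -4], [-7, -7, 6]]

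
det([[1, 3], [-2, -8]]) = -2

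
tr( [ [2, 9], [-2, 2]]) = 4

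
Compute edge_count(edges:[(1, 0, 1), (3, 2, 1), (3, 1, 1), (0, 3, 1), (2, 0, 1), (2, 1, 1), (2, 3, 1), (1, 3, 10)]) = 8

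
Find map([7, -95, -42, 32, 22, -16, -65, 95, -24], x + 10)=7+10=17, -95+10=-85, -42+10=-32, 32+10=42, 22+10=32, -16+10=-6, -65+10=-55, 95+10=105, -24+10=-14
= [17, -85, -32, 42, 32, -6, -55, 105, -14]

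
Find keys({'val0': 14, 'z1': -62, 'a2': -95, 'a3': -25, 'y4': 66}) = ['val0', 'z1', 'a2', 'a3', 'y4']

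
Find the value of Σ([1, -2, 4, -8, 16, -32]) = -21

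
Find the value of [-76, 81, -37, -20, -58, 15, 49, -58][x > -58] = [81, -37, -20, 15, 49]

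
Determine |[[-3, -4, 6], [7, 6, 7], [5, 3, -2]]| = -151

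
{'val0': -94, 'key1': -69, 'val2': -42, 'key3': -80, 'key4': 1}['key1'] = -69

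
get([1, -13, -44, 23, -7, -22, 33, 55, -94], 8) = -94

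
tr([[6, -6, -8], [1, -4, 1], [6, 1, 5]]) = 7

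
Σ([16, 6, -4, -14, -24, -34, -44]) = 16 + 6 + (-4) + (-14) + (-24) + (-34) + (-44)
= -98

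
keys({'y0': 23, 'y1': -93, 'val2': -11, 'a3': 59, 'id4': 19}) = ['y0', 'y1', 'val2', 'a3', 'id4']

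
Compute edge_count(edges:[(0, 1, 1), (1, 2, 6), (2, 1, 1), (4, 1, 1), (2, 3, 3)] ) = 5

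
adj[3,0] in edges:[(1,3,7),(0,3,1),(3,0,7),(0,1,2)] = 7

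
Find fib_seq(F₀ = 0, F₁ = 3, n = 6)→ F_2 = F_1 + F_0 = 3
F_3 = F_2 + F_1 = 6
F_4 = F_3 + F_2 = 9
...
= [0, 3, 3, 6, 9, 15]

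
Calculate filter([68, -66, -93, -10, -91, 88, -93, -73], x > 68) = keep x where x > 68: 68✗, -66✗, -93✗, -10✗, -91✗, 88✓, -93✗, -73✗
= [88]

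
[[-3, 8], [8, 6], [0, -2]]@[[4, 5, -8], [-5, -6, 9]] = C[0][0] = (-3)*(4) + (8)*(-5) = -52
C[0][1] = (-3)*(5) + (8)*(-6) = -63
C[0][2] = (-3)*(-8) + (8)*(9) = 96
C[1][0] = (8)*(4) + (6)*(-5) = 2
C[1][1] = (8)*(5) + (6)*(-6) = 4
C[1][2] = (8)*(-8) + (6)*(9) = -10
... (3 more cells)
= [[-52, -63, 96], [2, 4, -10], [10, 12, -18]]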